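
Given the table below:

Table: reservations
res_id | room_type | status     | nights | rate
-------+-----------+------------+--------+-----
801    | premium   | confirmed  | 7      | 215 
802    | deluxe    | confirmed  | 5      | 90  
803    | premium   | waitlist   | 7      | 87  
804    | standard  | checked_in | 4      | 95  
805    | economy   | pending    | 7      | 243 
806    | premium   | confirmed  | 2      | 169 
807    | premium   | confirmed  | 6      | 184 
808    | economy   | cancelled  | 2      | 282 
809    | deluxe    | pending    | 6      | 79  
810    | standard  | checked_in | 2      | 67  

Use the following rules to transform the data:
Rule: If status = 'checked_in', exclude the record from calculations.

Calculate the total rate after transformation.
1349

Step 1: Identify records where status = 'checked_in'
Step 2: The excluded records sum to 162
Step 3: Original total rate = 1511
Step 4: Remaining total = 1511 - 162 = 1349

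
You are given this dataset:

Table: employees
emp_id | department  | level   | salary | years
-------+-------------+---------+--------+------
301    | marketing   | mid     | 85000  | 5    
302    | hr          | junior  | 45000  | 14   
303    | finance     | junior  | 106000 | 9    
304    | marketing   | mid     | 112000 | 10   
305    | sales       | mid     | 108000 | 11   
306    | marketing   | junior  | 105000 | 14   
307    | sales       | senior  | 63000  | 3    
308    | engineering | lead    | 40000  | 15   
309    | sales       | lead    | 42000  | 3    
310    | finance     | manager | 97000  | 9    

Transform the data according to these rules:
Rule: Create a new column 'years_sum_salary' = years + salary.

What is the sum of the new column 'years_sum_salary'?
803093

Step 1: For each record, compute years + salary
Example calculations:
  5 + 85000 = 85005
  14 + 45000 = 45014
  9 + 106000 = 106009
  ...
Step 2: Sum all derived values
Step 3: Total = 803093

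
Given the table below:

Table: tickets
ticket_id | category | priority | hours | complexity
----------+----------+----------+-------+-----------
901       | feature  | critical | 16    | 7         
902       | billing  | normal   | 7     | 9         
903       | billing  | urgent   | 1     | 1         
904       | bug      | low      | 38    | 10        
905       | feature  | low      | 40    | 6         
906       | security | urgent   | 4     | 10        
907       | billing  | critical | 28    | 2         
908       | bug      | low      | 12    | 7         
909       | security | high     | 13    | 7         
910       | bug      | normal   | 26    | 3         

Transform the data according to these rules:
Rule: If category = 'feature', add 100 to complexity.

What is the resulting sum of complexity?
262

Step 1: Count records where category = 'feature': 2
Step 2: Total bonus added: 2 × 100 = 200
Step 3: Original sum of complexity: 62
Step 4: Final sum = 62 + 200 = 262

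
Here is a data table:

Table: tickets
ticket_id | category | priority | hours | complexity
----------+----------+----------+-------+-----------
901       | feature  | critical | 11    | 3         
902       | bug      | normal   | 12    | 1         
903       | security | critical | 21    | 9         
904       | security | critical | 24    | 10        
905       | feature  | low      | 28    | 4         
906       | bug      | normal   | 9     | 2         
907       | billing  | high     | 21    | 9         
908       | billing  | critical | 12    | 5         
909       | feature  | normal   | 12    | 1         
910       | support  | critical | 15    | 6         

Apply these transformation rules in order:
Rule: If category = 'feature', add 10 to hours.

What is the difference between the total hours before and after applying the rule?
30

Step 1: Original sum of hours = 165
Step 2: 3 records have category = 'feature'
Step 3: Each affected record changes by 10
Step 4: Total change = 3 × 10 = 30
Step 5: New sum = 165 + 30 = 195
Step 6: Difference = |195 - 165| = 30
        (Sum increased by 30)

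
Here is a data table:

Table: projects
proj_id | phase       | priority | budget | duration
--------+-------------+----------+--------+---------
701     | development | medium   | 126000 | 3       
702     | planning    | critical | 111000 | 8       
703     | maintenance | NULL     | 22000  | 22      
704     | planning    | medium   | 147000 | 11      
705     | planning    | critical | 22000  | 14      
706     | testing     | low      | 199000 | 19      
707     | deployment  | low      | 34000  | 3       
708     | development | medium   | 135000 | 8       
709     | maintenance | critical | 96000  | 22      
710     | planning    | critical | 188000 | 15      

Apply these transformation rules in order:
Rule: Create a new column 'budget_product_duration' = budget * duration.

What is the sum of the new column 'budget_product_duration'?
13570000

Step 1: For each record, compute budget * duration
Example calculations:
  126000 * 3 = 378000
  111000 * 8 = 888000
  22000 * 22 = 484000
  ...
Step 2: Sum all derived values
Step 3: Total = 13570000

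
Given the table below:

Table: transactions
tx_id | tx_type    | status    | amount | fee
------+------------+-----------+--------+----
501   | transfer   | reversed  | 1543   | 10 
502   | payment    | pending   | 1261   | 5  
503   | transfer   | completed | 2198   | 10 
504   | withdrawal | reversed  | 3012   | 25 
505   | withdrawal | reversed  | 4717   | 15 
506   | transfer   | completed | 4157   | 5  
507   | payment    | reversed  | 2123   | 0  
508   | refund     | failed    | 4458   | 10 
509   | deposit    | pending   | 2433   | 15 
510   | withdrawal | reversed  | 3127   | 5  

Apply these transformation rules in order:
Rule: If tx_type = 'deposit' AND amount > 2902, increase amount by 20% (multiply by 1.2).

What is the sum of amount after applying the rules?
29029

Step 1: Find records where tx_type = 'deposit' AND amount > 2902
Step 2: 0 records match, summing to 0
Step 3: After multiplier: 0 × 1.2 = 0.0
Step 4: Unaffected records sum: 29029
Step 5: Final sum = 0.0 + 29029 = 29029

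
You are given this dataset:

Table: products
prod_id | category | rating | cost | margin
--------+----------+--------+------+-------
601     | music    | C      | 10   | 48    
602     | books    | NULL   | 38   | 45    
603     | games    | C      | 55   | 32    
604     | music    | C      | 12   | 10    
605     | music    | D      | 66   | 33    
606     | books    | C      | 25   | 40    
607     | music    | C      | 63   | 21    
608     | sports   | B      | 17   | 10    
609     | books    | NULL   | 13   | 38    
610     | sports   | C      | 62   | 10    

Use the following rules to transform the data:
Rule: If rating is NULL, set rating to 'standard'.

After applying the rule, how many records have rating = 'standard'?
2

Step 1: Count records where rating IS NULL
Step 2: Found 2 records with NULL rating
Step 3: These records will have rating set to 'standard'
Step 4: Records already having rating = 'standard': 0
Step 5: Answer: 2 + 0 = 2 records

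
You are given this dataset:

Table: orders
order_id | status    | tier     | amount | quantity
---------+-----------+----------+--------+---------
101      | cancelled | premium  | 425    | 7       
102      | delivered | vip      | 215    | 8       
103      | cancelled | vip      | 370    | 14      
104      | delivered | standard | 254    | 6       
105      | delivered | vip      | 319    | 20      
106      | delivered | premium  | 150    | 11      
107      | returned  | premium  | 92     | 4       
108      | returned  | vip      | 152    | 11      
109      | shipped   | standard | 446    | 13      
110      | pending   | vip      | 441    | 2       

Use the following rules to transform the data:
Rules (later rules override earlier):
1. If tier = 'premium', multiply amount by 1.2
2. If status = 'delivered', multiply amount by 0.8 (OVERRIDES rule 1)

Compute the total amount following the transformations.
2779.8

Step 1: Rule 2 takes priority for records with status = 'delivered'
  - 4 records: 938 × 0.8 = 750.4
Step 2: Rule 1 applies to remaining records with tier = 'premium'
  - 2 records: 517 × 1.2 = 620.4
Step 3: Other records unchanged: 1409
Step 4: Final sum = 750.4 + 620.4 + 1409 = 2779.8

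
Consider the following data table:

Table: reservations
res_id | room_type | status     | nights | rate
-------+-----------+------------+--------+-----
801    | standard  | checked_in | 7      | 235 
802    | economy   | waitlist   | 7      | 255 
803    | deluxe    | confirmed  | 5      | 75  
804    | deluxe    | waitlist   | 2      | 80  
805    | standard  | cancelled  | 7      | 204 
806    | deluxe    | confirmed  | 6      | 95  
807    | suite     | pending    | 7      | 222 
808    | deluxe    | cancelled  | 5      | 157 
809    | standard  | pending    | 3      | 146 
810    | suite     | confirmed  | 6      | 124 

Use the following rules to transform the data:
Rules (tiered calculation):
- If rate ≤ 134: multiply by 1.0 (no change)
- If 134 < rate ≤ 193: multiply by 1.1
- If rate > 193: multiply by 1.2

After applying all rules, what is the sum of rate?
1806.5

Step 1: Tier 1 (rate ≤ 134): 4 records, sum = 374 × 1.0 = 374.0
Step 2: Tier 2 (134 < rate ≤ 193): 2 records, sum = 303 × 1.1 = 333.3
Step 3: Tier 3 (rate > 193): 4 records, sum = 916 × 1.2 = 1099.2
Step 4: Final sum = 374.0 + 333.3 + 1099.2 = 1806.5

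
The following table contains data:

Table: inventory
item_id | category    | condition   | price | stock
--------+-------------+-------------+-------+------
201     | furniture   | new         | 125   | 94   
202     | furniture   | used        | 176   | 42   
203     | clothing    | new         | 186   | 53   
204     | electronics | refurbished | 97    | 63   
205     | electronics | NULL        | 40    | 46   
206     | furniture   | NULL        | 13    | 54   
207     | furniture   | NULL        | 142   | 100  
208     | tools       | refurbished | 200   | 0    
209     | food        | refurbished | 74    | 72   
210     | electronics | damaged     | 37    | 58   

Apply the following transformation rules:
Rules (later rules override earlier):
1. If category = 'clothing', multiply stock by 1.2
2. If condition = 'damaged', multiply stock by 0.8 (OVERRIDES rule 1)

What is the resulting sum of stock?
581.0

Step 1: Rule 2 takes priority for records with condition = 'damaged'
  - 1 records: 58 × 0.8 = 46.4
Step 2: Rule 1 applies to remaining records with category = 'clothing'
  - 1 records: 53 × 1.2 = 63.6
Step 3: Other records unchanged: 471
Step 4: Final sum = 46.4 + 63.6 + 471 = 581.0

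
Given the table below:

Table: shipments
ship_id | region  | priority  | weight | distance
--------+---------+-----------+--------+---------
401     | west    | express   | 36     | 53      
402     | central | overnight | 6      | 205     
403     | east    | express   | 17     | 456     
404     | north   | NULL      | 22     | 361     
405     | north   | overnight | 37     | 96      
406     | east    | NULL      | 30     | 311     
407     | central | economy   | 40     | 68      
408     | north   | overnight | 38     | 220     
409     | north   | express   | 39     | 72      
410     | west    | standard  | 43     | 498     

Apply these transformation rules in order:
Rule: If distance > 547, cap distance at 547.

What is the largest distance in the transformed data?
498

Step 1: Original maximum distance = 498
Step 2: Check cap of 547 against maximum
Step 3: No records exceed the cap (max 498 <= cap 547), so no capping applies
Step 4: Maximum after transformation = 498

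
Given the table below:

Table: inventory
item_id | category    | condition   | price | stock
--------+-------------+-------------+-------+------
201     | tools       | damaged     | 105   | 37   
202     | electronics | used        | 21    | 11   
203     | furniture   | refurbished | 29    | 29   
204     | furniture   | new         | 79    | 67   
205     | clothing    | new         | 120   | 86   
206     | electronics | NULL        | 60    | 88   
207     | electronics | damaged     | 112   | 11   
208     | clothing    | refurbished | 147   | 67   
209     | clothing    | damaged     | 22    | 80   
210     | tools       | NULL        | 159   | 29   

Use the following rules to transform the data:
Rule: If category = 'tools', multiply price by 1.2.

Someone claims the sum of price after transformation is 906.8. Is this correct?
Yes, the result is correct.

Step 1: Calculate the correct sum after transformation
Step 2: Apply multiplier 1.2 to records where category = 'tools'
Step 3: Correct result = 906.8
Step 4: Claimed result = 906.8
Step 5: 906.8 = 906.8 ✓
Conclusion: The claimed result is correct.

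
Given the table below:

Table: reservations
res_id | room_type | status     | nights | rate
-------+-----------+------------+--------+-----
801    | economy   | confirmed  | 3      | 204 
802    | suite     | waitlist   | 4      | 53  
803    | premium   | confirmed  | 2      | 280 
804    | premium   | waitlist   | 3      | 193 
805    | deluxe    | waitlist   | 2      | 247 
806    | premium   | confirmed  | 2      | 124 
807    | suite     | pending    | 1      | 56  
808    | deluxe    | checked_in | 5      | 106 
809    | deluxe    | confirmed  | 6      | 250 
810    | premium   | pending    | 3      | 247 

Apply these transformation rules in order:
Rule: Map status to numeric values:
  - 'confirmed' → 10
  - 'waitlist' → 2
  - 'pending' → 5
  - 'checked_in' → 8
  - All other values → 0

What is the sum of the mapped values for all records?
64

Step 1: Apply mapping to each record
Step 2: Count by status:
  'confirmed': 4 records × 10 = 40
  'waitlist': 3 records × 2 = 6
  'pending': 2 records × 5 = 10
  'checked_in': 1 records × 8 = 8
Step 3: Sum all mapped values = 64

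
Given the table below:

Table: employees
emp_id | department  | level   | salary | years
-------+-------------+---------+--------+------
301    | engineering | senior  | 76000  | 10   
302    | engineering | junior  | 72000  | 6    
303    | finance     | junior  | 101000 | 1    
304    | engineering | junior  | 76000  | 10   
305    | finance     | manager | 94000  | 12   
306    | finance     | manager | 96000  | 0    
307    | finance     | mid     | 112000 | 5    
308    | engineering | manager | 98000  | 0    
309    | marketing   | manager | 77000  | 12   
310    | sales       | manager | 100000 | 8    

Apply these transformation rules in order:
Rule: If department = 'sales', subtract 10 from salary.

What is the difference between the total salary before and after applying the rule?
10

Step 1: Original sum of salary = 902000
Step 2: 1 records have department = 'sales'
Step 3: Each affected record changes by -10
Step 4: Total change = 1 × -10 = -10
Step 5: New sum = 902000 + -10 = 901990
Step 6: Difference = |901990 - 902000| = 10
        (Sum decreased by 10)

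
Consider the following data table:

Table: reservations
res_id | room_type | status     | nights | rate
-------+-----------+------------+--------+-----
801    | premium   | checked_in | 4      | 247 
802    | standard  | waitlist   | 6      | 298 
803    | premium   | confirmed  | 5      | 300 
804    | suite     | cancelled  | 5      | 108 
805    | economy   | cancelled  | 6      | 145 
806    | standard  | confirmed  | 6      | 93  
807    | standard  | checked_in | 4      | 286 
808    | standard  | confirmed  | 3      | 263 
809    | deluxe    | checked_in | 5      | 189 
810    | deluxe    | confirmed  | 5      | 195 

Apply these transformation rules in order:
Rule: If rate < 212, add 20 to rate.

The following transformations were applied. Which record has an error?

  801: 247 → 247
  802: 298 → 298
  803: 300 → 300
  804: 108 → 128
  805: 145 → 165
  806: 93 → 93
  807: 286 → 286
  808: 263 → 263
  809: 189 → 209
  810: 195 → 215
Record 806 has an error. The correct transformed value should be 113, not 93.

Step 1: Check each record against the rule
Step 2: Record 806 has rate = 93
Step 3: Since 93 < 212, the bonus should have been applied
Step 4: Correct value = 113, but claimed value = 93
Conclusion: Record 806 has the error.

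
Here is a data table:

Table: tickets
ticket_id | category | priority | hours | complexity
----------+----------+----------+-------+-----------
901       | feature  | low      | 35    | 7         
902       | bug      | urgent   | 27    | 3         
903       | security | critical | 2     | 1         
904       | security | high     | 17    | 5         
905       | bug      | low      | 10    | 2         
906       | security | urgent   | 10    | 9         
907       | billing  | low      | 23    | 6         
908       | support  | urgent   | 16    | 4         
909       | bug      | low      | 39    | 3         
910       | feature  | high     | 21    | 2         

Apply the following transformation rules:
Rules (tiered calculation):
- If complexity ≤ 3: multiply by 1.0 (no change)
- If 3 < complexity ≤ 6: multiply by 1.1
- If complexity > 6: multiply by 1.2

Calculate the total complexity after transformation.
46.7

Step 1: Tier 1 (complexity ≤ 3): 5 records, sum = 11 × 1.0 = 11.0
Step 2: Tier 2 (3 < complexity ≤ 6): 3 records, sum = 15 × 1.1 = 16.5
Step 3: Tier 3 (complexity > 6): 2 records, sum = 16 × 1.2 = 19.2
Step 4: Final sum = 11.0 + 16.5 + 19.2 = 46.7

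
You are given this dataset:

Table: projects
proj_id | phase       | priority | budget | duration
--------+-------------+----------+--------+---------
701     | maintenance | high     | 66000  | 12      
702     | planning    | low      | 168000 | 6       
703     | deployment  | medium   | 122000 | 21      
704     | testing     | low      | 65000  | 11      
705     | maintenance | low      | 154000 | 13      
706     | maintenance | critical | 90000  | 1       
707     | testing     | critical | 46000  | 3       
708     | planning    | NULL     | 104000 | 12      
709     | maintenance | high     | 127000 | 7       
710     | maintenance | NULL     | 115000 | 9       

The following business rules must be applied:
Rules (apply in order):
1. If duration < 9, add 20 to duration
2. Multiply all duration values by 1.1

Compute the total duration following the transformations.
192.5

Step 1: Apply Rule 1 - Add 20 to records with duration < 9
  - 4 records affected: 17 + (4 × 20) = 97
  - Unaffected records: 78
  - Sum after Rule 1: 175
Step 2: Apply Rule 2 - Multiply all by 1.1
  - 175 × 1.1 = 192.5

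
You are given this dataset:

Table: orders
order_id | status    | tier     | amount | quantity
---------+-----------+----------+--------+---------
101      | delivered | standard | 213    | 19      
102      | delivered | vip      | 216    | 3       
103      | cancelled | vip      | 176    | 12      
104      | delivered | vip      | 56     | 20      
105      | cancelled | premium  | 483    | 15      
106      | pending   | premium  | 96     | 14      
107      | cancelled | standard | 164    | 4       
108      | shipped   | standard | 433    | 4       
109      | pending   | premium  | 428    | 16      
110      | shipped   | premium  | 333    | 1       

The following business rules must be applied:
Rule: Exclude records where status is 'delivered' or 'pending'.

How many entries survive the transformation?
5

Step 1: Count records to exclude
  - 3 (delivered) + 2 (pending) = 5 records
Step 2: Total records: 10
Step 3: Remaining = 10 - 5 = 5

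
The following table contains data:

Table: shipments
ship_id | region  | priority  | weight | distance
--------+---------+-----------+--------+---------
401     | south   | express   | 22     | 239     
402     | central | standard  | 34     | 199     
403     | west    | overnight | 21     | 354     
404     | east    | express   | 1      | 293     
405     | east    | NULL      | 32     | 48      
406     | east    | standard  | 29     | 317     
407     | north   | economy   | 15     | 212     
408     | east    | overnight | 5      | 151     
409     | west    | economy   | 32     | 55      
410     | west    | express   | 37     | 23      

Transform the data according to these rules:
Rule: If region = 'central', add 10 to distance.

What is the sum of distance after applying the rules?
1901

Step 1: Count records where region = 'central': 1
Step 2: Total bonus added: 1 × 10 = 10
Step 3: Original sum of distance: 1891
Step 4: Final sum = 1891 + 10 = 1901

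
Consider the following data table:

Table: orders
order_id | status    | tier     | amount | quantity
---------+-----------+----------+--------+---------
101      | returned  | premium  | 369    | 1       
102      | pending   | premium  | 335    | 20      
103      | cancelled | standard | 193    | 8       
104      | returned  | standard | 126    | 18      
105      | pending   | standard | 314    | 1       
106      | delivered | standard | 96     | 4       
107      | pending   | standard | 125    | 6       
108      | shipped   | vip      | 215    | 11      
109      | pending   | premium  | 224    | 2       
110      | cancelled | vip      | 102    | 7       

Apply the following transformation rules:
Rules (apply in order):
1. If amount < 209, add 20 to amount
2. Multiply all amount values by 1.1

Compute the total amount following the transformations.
2418.9

Step 1: Apply Rule 1 - Add 20 to records with amount < 209
  - 5 records affected: 642 + (5 × 20) = 742
  - Unaffected records: 1457
  - Sum after Rule 1: 2199
Step 2: Apply Rule 2 - Multiply all by 1.1
  - 2199 × 1.1 = 2418.9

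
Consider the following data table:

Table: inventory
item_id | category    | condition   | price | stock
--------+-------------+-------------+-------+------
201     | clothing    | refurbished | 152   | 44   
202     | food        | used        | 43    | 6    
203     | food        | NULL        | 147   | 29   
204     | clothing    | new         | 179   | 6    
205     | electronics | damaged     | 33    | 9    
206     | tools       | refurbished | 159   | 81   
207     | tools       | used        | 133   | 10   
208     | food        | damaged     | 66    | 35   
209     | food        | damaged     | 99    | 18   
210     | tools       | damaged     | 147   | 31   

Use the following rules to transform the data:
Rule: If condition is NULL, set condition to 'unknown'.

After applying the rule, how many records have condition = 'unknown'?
1

Step 1: Count records where condition IS NULL
Step 2: Found 1 records with NULL condition
Step 3: These records will have condition set to 'unknown'
Step 4: Records already having condition = 'unknown': 0
Step 5: Answer: 1 + 0 = 1 records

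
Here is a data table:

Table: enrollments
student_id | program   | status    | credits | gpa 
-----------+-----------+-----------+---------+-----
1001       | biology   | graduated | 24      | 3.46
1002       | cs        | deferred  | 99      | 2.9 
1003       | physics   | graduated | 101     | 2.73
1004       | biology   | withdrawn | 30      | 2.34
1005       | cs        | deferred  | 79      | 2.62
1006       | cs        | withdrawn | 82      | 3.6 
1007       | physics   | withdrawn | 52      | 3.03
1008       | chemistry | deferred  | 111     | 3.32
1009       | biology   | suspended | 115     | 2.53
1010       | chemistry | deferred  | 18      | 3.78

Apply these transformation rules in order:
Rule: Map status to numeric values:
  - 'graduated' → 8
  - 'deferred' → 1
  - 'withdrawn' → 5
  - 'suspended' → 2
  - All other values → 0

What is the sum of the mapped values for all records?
37

Step 1: Apply mapping to each record
Step 2: Count by status:
  'graduated': 2 records × 8 = 16
  'deferred': 4 records × 1 = 4
  'withdrawn': 3 records × 5 = 15
  'suspended': 1 records × 2 = 2
Step 3: Sum all mapped values = 37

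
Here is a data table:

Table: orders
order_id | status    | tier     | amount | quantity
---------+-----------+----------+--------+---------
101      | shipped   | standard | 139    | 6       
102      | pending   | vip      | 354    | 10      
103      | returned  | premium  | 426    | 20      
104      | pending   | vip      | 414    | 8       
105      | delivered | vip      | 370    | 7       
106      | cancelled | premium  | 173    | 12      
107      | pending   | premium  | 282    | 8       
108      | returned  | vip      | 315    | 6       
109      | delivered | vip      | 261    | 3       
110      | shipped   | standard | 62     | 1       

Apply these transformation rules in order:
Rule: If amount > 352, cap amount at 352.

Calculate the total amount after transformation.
2640

Step 1: 4 records have amount > 352
Step 2: These records originally summed to 1564
Step 3: After capping: 4 × 352 = 1408
Step 4: Unaffected records sum: 1232
Step 5: Final sum = 1408 + 1232 = 2640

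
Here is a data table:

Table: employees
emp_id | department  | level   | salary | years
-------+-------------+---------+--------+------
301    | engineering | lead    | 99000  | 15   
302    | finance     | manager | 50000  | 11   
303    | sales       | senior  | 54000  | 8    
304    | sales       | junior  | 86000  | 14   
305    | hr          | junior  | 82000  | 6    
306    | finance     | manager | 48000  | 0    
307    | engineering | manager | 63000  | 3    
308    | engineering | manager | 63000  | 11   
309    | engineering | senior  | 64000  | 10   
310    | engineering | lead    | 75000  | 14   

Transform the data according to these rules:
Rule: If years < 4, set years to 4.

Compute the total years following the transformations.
97

Step 1: 2 records have years < 4
Step 2: These records originally summed to 3
Step 3: After setting to minimum: 2 × 4 = 8
Step 4: Unaffected records sum: 89
Step 5: Final sum = 8 + 89 = 97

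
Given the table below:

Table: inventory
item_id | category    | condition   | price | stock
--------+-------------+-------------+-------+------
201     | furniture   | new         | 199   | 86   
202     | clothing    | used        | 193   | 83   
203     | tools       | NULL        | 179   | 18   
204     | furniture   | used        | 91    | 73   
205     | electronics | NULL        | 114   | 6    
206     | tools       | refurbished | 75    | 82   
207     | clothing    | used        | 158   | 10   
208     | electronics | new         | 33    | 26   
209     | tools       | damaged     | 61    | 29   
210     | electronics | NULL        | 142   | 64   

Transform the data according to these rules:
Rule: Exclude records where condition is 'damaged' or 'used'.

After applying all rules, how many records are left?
6

Step 1: Count records to exclude
  - 1 (damaged) + 3 (used) = 4 records
Step 2: Total records: 10
Step 3: Remaining = 10 - 4 = 6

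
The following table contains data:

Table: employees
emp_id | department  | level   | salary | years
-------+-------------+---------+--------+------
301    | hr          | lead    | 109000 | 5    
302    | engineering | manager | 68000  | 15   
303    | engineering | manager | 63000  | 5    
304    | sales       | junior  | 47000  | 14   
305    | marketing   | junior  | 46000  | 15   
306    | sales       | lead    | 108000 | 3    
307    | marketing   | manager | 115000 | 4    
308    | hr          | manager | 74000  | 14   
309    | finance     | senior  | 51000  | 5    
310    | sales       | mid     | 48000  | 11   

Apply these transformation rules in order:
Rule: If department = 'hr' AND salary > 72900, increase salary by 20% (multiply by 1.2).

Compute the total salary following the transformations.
765600.0

Step 1: Find records where department = 'hr' AND salary > 72900
Step 2: 2 records match, summing to 183000
Step 3: After multiplier: 183000 × 1.2 = 219600.0
Step 4: Unaffected records sum: 546000
Step 5: Final sum = 219600.0 + 546000 = 765600.0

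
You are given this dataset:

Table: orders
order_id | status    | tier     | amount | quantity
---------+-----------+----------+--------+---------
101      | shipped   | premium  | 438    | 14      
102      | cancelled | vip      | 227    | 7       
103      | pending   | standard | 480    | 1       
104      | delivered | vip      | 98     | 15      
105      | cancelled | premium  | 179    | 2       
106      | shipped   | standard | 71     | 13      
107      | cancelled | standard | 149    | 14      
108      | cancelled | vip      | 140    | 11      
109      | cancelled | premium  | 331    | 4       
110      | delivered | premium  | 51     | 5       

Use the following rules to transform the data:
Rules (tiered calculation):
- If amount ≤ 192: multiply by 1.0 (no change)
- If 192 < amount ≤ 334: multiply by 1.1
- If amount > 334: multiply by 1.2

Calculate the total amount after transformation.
2403.4

Step 1: Tier 1 (amount ≤ 192): 6 records, sum = 688 × 1.0 = 688.0
Step 2: Tier 2 (192 < amount ≤ 334): 2 records, sum = 558 × 1.1 = 613.8
Step 3: Tier 3 (amount > 334): 2 records, sum = 918 × 1.2 = 1101.6
Step 4: Final sum = 688.0 + 613.8 + 1101.6 = 2403.4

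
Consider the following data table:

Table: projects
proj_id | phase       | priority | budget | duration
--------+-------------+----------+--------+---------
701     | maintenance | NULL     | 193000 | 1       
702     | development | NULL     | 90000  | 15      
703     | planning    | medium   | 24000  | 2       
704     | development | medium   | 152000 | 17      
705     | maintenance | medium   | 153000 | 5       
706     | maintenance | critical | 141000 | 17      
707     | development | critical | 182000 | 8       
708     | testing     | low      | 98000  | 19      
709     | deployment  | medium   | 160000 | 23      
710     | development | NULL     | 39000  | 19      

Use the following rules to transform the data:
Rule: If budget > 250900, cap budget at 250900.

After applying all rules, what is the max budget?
193000

Step 1: Original maximum budget = 193000
Step 2: Check cap of 250900 against maximum
Step 3: No records exceed the cap (max 193000 <= cap 250900), so no capping applies
Step 4: Maximum after transformation = 193000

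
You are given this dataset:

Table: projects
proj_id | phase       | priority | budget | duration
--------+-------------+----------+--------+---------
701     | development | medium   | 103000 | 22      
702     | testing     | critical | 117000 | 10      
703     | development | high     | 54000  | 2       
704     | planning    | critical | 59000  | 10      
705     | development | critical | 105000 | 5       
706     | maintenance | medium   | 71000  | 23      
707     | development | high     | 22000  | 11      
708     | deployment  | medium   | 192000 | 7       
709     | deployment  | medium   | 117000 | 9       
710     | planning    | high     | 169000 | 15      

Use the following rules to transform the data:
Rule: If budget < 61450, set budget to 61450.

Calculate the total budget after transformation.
1058350

Step 1: 3 records have budget < 61450
Step 2: These records originally summed to 135000
Step 3: After setting to minimum: 3 × 61450 = 184350
Step 4: Unaffected records sum: 874000
Step 5: Final sum = 184350 + 874000 = 1058350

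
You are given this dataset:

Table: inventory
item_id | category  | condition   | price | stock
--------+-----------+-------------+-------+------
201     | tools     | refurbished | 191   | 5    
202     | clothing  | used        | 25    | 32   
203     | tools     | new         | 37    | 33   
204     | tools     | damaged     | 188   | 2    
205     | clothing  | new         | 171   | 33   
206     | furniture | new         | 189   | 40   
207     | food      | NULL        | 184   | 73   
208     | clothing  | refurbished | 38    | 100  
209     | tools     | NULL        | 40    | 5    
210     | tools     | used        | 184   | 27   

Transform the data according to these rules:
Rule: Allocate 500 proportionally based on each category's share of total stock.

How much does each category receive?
clothing: 235.71, food: 104.29, furniture: 57.14, tools: 102.86

Step 1: Calculate total stock = 350
Step 2: Calculate each category's proportion:
  clothing: 165/350 = 47.14% → 235.71
  food: 73/350 = 20.86% → 104.29
  furniture: 40/350 = 11.43% → 57.14
  tools: 72/350 = 20.57% → 102.86
Step 3: Verify: sum of allocations ≈ 500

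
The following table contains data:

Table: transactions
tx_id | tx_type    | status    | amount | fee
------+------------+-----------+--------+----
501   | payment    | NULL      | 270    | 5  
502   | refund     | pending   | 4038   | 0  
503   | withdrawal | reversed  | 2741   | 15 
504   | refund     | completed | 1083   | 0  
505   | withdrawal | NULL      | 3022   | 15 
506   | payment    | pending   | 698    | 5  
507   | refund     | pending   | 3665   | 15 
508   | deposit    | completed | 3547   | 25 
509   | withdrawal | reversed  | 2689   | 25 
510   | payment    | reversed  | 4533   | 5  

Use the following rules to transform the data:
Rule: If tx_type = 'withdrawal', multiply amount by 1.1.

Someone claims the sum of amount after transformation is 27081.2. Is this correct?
No, the correct result is 27131.2.

Step 1: Calculate the correct sum after transformation
Step 2: Apply multiplier 1.1 to records where tx_type = 'withdrawal'
Step 3: Correct result = 27131.2
Step 4: Claimed result = 27081.2
Step 5: 27131.2 ≠ 27081.2
Conclusion: The claimed result is incorrect. The correct answer is 27131.2.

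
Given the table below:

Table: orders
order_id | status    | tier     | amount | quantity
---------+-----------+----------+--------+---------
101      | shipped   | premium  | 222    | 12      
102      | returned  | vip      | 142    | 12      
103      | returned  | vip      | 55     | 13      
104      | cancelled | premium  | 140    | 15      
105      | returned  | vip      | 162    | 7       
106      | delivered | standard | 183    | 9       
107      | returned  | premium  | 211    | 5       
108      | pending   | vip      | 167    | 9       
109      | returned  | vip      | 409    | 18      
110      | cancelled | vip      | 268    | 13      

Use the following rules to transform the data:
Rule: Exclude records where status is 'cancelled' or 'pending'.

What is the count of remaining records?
7

Step 1: Count records to exclude
  - 2 (cancelled) + 1 (pending) = 3 records
Step 2: Total records: 10
Step 3: Remaining = 10 - 3 = 7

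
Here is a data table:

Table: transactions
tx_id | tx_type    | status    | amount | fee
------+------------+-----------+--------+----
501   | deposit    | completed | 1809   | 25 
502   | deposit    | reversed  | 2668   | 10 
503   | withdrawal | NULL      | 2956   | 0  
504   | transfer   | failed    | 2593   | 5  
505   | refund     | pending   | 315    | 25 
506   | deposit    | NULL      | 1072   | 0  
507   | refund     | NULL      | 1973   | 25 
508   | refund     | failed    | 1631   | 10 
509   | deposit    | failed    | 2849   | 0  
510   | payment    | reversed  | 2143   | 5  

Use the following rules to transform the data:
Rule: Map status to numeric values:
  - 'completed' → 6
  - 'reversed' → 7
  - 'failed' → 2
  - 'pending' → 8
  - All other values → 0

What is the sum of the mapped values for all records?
34

Step 1: Apply mapping to each record
Step 2: Count by status:
  'completed': 1 records × 6 = 6
  'reversed': 2 records × 7 = 14
  'failed': 3 records × 2 = 6
  'pending': 1 records × 8 = 8
Step 3: Sum all mapped values = 34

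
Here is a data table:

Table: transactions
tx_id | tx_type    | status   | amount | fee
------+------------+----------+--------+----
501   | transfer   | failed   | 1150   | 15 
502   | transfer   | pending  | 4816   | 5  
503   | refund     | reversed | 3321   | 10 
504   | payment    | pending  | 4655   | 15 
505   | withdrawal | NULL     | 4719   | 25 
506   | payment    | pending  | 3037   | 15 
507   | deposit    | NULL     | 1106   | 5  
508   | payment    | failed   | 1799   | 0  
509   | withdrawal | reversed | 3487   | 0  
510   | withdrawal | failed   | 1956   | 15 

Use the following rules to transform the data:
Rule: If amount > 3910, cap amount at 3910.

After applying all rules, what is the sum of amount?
27586

Step 1: 3 records have amount > 3910
Step 2: These records originally summed to 14190
Step 3: After capping: 3 × 3910 = 11730
Step 4: Unaffected records sum: 15856
Step 5: Final sum = 11730 + 15856 = 27586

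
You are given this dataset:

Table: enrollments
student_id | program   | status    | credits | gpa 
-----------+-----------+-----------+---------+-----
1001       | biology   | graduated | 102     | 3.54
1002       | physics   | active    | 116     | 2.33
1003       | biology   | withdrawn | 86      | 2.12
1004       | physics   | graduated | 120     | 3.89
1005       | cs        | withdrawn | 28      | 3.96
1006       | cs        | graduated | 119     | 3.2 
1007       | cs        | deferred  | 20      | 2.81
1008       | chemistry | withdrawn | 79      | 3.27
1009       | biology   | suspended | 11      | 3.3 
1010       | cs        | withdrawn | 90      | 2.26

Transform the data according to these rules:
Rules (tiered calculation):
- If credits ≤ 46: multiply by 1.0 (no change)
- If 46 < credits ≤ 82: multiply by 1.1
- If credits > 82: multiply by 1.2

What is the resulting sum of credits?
905.5

Step 1: Tier 1 (credits ≤ 46): 3 records, sum = 59 × 1.0 = 59.0
Step 2: Tier 2 (46 < credits ≤ 82): 1 records, sum = 79 × 1.1 = 86.9
Step 3: Tier 3 (credits > 82): 6 records, sum = 633 × 1.2 = 759.6
Step 4: Final sum = 59.0 + 86.9 + 759.6 = 905.5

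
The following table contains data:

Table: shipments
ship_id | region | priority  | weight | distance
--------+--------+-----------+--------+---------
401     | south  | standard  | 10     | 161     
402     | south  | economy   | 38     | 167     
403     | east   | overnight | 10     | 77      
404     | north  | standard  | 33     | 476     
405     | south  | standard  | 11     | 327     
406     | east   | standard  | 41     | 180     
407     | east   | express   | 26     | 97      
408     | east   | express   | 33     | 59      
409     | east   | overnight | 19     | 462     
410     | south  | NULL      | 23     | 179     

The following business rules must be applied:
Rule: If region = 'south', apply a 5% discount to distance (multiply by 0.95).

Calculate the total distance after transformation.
2143.3

Step 1: Records with region = 'south' have total distance = 834
Step 2: Apply multiplier: 834 × 0.95 = 792.3
Step 3: Other records total: 1351
Step 4: Final sum = 792.3 + 1351 = 2143.3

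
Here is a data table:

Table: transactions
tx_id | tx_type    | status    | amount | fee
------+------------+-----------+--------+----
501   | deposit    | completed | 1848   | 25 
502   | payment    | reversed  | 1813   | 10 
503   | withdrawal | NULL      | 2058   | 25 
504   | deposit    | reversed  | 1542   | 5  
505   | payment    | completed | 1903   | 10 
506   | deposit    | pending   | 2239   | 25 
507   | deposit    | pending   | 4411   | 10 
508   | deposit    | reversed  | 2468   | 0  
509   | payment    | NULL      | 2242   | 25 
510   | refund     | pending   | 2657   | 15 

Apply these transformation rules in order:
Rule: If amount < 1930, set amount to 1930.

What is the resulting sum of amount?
23795

Step 1: 4 records have amount < 1930
Step 2: These records originally summed to 7106
Step 3: After setting to minimum: 4 × 1930 = 7720
Step 4: Unaffected records sum: 16075
Step 5: Final sum = 7720 + 16075 = 23795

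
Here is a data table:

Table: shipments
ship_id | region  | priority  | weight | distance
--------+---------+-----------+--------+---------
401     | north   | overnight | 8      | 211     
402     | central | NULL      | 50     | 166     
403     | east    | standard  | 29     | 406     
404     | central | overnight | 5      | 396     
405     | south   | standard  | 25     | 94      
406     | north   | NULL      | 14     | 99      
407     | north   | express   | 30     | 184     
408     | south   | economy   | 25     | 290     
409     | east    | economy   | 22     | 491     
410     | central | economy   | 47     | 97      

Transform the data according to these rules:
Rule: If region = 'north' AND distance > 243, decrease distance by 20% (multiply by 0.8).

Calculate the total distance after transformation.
2434

Step 1: Find records where region = 'north' AND distance > 243
Step 2: 0 records match, summing to 0
Step 3: After multiplier: 0 × 0.8 = 0.0
Step 4: Unaffected records sum: 2434
Step 5: Final sum = 0.0 + 2434 = 2434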